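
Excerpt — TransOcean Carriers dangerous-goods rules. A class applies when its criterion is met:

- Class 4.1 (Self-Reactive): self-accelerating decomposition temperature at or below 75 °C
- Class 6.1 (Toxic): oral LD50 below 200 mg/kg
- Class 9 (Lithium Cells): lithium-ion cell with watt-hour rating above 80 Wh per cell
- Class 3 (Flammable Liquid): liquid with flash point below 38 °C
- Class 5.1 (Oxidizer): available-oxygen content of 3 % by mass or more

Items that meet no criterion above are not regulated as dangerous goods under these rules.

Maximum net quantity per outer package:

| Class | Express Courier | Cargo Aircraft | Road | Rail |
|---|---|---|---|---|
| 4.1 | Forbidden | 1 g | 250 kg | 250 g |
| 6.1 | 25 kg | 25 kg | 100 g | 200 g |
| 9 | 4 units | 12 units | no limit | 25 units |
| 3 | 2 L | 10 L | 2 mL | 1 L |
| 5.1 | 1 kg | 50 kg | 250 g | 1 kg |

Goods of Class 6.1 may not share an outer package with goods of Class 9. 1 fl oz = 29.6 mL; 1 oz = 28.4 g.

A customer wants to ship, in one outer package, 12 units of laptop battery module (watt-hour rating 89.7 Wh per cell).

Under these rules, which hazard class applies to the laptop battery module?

Class 9

With watt-hour rating 89.7 Wh per cell (> 80 Wh per cell), the laptop battery module falls in Class 9.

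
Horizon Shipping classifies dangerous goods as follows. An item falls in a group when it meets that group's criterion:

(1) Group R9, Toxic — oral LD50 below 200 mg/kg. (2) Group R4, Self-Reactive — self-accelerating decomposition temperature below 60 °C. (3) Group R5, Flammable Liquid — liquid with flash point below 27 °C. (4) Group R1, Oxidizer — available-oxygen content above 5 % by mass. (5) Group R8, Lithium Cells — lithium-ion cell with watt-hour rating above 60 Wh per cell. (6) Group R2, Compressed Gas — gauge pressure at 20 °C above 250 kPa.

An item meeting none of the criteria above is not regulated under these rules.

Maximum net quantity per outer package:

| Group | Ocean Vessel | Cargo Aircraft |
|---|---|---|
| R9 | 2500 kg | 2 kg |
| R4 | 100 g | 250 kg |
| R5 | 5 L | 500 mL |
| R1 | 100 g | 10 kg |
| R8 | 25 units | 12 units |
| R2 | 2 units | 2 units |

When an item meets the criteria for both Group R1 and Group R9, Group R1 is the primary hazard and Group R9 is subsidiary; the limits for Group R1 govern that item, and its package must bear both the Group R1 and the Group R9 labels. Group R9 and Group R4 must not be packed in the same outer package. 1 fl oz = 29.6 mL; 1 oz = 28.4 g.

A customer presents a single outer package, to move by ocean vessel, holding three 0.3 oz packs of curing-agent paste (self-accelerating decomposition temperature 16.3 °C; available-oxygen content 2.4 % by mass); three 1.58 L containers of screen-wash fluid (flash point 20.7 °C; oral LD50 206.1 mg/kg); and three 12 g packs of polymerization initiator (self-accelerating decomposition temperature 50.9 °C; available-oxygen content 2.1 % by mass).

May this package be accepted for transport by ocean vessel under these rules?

Yes

The curing-agent paste has self-accelerating decomposition temperature 16.3 °C, which is < 60 °C, so it is Group R4 (Self-Reactive).
With flash point 20.7 °C (< 27 °C), the screen-wash fluid falls in Group R5.
The polymerization initiator has self-accelerating decomposition temperature 50.9 °C, which is < 60 °C, so it is Group R4 (Self-Reactive).
Group R4 net quantity: (three 0.3 oz packs = 25.56 g) + (three 12 g packs = 36 g) = 61.56 g.
That is within the Group R4 ocean vessel limit of 100 g.
Group R5 quantity: three 1.58 L containers = 4.74 L.
That is within the Group R5 ocean vessel limit of 5 L.
The segregation rule (Group R9 with Group R4) does not apply to Group R4 with Group R5.
Every hazard group is within its ocean vessel limit and no segregation rule is violated.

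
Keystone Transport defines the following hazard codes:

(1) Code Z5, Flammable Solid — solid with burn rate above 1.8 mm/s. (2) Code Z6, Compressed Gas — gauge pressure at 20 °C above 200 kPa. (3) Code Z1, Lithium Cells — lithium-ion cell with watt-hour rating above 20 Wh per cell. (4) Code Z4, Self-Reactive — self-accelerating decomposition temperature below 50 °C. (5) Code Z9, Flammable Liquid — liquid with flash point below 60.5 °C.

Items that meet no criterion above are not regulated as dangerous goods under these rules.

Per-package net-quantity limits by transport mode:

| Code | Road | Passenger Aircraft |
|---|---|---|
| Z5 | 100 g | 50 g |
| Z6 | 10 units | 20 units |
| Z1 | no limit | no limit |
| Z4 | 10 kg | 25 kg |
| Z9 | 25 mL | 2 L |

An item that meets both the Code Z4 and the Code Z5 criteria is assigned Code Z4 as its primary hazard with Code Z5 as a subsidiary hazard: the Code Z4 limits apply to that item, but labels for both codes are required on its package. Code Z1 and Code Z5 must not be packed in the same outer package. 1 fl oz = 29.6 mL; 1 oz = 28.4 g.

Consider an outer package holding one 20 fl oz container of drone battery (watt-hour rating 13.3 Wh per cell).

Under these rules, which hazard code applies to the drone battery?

Not regulated

watt-hour rating 13.3 Wh per cell is not above 20 Wh per cell, so Code Z1 does not apply.
No criterion is met, so the item is not regulated.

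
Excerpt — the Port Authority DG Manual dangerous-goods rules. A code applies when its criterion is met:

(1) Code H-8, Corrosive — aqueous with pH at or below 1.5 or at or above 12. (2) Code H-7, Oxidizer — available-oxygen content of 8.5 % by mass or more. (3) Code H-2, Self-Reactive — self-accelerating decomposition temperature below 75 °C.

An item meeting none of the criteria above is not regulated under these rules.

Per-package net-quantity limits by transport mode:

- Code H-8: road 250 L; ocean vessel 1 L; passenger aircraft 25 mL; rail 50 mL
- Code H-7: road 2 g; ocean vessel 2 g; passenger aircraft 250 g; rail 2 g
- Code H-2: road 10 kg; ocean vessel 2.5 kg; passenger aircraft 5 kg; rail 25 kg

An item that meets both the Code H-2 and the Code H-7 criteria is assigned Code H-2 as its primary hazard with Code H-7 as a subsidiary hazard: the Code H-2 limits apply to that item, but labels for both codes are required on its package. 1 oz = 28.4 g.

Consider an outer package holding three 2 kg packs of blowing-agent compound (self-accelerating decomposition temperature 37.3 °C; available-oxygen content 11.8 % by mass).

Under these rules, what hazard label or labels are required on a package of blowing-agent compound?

The blowing-agent compound has self-accelerating decomposition temperature 37.3 °C, which is < 75 °C, so it is Code H-2 (Self-Reactive).
Blowing-agent compound: available-oxygen content 11.8 % by mass ≥ 8.5 % by mass → Code H-7 (Oxidizer).
By the precedence rule Code H-2 is primary and Code H-7 is subsidiary, and that rule requires both labels on the package.

Code H-2 and H-7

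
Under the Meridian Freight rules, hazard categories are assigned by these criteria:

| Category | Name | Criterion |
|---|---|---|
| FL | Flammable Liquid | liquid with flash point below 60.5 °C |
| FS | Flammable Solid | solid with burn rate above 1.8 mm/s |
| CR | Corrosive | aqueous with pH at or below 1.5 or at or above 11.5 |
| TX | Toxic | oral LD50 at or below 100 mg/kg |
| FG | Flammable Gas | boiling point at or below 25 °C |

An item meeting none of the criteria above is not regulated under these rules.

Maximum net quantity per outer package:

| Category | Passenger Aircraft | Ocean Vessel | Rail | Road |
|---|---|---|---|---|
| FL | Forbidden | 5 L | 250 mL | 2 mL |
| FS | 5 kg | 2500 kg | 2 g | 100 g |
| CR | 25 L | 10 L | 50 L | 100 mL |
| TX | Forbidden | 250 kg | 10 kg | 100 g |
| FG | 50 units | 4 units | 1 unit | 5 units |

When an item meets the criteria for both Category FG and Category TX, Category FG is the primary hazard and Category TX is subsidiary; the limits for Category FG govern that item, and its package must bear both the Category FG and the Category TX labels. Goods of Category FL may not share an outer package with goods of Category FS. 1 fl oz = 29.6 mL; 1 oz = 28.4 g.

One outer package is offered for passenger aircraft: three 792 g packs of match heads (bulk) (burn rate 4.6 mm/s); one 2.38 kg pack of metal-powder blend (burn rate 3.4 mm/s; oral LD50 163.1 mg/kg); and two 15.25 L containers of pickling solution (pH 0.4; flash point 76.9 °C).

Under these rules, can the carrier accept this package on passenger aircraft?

No

With burn rate 4.6 mm/s (> 1.8 mm/s), the match heads (bulk) fall in Category FS.
Metal-powder blend: burn rate 3.4 mm/s > 1.8 mm/s → Category FS (Flammable Solid).
With pH 0.4 (≤ 1.5), the pickling solution falls in Category CR.
Category FS net quantity: (three 792 g packs = 2.376 kg) + 2.38 kg = 4.756 kg.
4.756 kg ≤ 5 kg (passenger aircraft limit, Category FS) — within limit.
Category CR quantity: two 15.25 L containers = 30.5 L.
30.5 L > 25 L (passenger aircraft limit, Category CR) — over the limit.
The segregation rule (Category FL with Category FS) does not apply to Category FS with Category CR.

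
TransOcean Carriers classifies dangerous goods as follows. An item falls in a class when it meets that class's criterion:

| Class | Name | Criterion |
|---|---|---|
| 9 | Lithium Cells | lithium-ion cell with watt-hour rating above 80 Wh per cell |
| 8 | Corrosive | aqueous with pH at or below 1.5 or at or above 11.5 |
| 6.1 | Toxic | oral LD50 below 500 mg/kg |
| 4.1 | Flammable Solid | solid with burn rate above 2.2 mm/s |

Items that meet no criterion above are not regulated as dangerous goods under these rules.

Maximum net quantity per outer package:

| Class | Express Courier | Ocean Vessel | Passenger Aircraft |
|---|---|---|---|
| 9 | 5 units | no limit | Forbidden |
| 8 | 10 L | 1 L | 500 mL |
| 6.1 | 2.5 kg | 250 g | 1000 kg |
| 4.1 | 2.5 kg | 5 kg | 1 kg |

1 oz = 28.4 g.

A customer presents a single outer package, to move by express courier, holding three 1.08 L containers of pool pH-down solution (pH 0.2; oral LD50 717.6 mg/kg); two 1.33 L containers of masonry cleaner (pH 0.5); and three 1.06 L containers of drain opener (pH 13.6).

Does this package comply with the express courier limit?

With pH 0.2 (≤ 1.5), the pool pH-down solution falls in Class 8.
Masonry cleaner: pH 0.5 ≤ 1.5 → Class 8 (Corrosive).
With pH 13.6 (≥ 11.5), the drain opener falls in Class 8.
Total Class 8: (three 1.08 L containers = 3.24 L) + (two 1.33 L containers = 2.66 L) + (three 1.06 L containers = 3.18 L) = 9.08 L.
That is within the Class 8 express courier limit of 10 L.

Yes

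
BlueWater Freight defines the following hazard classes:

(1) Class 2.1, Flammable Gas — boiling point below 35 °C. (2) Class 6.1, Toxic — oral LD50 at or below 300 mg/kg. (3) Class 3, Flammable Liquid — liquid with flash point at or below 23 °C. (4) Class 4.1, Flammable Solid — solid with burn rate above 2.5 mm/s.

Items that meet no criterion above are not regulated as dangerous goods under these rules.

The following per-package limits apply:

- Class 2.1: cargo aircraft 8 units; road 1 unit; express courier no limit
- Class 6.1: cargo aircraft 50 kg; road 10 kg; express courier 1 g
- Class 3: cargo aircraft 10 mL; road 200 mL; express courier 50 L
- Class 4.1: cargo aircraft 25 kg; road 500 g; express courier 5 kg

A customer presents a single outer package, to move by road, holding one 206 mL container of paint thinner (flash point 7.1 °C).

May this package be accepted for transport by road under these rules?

Flash point 7.1 °C meets the Class 3 criterion (Flammable Liquid), so the paint thinner is Class 3.
Class 3 quantity: 206 mL.
206 mL exceeds the road limit of 200 mL for Class 3.

No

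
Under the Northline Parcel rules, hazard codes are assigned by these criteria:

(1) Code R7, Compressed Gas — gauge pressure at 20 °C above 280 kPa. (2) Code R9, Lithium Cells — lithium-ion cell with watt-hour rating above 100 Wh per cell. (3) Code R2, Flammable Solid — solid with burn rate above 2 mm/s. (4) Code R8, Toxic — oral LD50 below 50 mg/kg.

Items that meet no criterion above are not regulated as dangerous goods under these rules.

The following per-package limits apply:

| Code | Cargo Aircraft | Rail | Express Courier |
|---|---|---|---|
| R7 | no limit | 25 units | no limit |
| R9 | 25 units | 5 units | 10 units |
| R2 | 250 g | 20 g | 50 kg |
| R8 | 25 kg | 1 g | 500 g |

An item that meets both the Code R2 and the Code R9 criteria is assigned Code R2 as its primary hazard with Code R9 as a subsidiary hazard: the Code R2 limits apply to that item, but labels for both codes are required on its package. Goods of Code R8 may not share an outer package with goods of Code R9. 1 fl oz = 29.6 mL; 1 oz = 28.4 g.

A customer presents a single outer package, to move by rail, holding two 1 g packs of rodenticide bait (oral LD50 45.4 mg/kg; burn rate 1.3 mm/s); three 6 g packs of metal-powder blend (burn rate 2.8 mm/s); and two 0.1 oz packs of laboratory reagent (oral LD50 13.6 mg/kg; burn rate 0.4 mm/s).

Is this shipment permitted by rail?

The rodenticide bait has oral LD50 45.4 mg/kg, which is < 50 mg/kg, so it is Code R8 (Toxic).
Metal-powder blend: burn rate 2.8 mm/s > 2 mm/s → Code R2 (Flammable Solid).
Laboratory reagent: oral LD50 13.6 mg/kg < 50 mg/kg → Code R8 (Toxic).
Code R8 net quantity: (two 1 g packs = 2 g) + (two 0.1 oz packs = 5.68 g) = 7.68 g.
7.68 g > 1 g (rail limit, Code R8) — over the limit.
Code R2 quantity: three 6 g packs = 18 g.
That is within the Code R2 rail limit of 20 g.
The segregation rule (Code R8 with Code R9) does not apply to Code R8 with Code R2.

No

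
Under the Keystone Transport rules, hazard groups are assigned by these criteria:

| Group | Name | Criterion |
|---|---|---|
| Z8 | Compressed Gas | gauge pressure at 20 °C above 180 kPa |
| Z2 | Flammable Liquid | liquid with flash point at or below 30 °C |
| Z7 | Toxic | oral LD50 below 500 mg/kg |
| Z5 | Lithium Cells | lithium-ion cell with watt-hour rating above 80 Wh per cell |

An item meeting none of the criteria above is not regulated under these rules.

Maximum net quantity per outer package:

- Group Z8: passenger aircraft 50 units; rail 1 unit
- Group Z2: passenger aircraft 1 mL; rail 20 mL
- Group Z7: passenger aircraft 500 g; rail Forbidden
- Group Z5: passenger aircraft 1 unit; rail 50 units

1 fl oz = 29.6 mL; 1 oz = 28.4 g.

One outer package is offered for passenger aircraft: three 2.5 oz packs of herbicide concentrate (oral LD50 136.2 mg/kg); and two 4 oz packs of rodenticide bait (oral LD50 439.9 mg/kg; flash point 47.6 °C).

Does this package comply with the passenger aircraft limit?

Yes

With oral LD50 136.2 mg/kg (< 500 mg/kg), the herbicide concentrate falls in Group Z7.
With oral LD50 439.9 mg/kg (< 500 mg/kg), the rodenticide bait falls in Group Z7.
Group Z7 net quantity: (three 2.5 oz packs = 213 g) + (two 4 oz packs = 227.2 g) = 440.2 g.
440.2 g ≤ 500 g (passenger aircraft limit, Group Z7) — within limit.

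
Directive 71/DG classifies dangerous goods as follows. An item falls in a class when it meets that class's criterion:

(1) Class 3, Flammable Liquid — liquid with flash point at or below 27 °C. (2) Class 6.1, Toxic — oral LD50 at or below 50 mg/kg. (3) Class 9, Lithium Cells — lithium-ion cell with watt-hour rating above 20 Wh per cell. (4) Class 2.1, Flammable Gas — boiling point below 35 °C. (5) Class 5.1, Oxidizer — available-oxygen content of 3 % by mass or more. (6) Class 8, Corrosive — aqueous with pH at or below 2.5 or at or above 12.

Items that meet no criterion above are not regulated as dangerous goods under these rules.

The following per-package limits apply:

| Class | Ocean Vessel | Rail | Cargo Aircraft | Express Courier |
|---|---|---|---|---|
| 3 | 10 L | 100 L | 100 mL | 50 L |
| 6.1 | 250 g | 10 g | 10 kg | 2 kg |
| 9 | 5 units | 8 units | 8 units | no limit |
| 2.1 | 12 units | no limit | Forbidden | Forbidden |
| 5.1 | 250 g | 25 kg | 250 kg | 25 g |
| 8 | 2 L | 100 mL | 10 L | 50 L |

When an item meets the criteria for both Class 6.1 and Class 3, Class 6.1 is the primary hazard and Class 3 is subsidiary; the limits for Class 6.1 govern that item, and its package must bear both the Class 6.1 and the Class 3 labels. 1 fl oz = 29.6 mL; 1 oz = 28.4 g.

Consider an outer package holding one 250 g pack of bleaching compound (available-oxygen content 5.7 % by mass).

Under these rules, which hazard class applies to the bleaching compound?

Class 5.1

With available-oxygen content 5.7 % by mass (≥ 3 % by mass), the bleaching compound falls in Class 5.1.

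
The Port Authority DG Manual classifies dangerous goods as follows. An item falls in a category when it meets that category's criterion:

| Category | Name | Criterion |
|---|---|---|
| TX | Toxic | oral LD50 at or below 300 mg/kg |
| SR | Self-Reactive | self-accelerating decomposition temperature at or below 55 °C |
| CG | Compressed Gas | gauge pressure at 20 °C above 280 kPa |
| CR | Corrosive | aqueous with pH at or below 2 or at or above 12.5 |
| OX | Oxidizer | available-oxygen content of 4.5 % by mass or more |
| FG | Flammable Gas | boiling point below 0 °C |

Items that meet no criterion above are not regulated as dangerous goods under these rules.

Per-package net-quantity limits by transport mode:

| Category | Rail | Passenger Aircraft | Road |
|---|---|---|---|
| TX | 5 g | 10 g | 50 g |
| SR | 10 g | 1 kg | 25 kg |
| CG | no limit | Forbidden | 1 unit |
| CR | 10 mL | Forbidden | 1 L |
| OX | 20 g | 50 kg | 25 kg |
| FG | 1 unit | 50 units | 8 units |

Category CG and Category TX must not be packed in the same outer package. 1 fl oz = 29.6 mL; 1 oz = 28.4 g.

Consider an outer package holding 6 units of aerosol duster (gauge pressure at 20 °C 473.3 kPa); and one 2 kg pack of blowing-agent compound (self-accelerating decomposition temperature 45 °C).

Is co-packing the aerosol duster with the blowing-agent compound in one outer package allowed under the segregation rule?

Gauge pressure at 20 °C 473.3 kPa meets the Category CG criterion (Compressed Gas), so the aerosol duster is Category CG.
Blowing-agent compound: self-accelerating decomposition temperature 45 °C ≤ 55 °C → Category SR (Self-Reactive).
No segregation rule bars Category CG with Category SR.

Yes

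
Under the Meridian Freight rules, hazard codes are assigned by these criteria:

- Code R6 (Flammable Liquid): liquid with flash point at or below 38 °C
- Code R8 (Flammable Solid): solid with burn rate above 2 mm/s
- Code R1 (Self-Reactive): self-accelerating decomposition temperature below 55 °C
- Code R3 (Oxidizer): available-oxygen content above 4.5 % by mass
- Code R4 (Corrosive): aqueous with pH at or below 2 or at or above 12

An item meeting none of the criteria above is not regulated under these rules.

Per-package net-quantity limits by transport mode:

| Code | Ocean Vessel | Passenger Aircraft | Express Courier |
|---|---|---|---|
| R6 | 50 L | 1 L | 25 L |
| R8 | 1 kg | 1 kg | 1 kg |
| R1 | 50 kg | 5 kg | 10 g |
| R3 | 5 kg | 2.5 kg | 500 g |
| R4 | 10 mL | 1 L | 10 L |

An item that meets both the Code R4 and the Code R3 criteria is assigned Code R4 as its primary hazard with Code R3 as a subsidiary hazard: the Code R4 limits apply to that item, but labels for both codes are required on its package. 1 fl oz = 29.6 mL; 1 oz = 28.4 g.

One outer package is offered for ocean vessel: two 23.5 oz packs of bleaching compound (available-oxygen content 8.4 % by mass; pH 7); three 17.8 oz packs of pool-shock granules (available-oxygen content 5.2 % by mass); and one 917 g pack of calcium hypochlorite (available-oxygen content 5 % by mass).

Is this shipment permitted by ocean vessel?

Available-oxygen content 8.4 % by mass meets the Code R3 criterion (Oxidizer), so the bleaching compound is Code R3.
Pool-shock granules: available-oxygen content 5.2 % by mass > 4.5 % by mass → Code R3 (Oxidizer).
Calcium hypochlorite: available-oxygen content 5 % by mass > 4.5 % by mass → Code R3 (Oxidizer).
Code R3 net quantity: (two 23.5 oz packs = 1334.8 g) + (three 17.8 oz packs = 1516.56 g) + 917 g = 3768.36 g.
3768.36 g is within the ocean vessel limit of 5 kg for Code R3.

Yes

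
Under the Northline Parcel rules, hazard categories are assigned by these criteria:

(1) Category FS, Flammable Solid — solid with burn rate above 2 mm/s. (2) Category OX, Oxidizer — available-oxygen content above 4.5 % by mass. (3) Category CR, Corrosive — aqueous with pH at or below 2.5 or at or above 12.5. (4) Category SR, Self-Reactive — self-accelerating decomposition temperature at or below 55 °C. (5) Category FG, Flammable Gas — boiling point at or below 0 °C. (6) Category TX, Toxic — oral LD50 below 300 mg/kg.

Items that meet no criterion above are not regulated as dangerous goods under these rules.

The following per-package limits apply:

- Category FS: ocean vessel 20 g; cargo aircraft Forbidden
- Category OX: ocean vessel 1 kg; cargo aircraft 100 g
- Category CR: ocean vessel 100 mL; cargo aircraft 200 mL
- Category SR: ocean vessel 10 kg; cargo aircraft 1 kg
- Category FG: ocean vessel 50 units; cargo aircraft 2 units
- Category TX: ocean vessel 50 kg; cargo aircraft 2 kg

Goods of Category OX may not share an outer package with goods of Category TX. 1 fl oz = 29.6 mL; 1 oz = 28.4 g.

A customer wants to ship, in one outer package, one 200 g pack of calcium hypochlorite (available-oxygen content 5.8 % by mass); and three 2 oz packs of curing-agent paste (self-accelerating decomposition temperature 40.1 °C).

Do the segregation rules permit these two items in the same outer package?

The calcium hypochlorite has available-oxygen content 5.8 % by mass, which is > 4.5 % by mass, so it is Category OX (Oxidizer).
The curing-agent paste has self-accelerating decomposition temperature 40.1 °C, which is ≤ 55 °C, so it is Category SR (Self-Reactive).
No segregation rule bars Category OX with Category SR.

Yes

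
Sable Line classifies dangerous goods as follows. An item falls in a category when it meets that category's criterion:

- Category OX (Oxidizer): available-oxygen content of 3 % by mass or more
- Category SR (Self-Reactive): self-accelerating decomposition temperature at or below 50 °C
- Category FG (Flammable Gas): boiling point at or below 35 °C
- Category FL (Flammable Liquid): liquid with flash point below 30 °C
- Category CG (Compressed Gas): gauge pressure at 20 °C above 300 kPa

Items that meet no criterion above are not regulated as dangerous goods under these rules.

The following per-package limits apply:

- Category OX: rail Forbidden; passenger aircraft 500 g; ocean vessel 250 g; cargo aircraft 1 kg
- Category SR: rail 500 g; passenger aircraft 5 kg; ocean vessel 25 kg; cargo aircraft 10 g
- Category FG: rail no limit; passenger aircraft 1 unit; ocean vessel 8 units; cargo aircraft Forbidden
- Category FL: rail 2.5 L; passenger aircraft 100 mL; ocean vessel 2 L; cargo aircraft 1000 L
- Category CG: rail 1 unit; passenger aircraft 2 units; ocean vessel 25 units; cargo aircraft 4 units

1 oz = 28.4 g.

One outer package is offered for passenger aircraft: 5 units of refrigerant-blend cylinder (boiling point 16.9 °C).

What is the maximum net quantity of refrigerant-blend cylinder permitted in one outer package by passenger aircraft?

With boiling point 16.9 °C (≤ 35 °C), the refrigerant-blend cylinder falls in Category FG.
The passenger aircraft limit for Category FG is 1 unit.

1 unit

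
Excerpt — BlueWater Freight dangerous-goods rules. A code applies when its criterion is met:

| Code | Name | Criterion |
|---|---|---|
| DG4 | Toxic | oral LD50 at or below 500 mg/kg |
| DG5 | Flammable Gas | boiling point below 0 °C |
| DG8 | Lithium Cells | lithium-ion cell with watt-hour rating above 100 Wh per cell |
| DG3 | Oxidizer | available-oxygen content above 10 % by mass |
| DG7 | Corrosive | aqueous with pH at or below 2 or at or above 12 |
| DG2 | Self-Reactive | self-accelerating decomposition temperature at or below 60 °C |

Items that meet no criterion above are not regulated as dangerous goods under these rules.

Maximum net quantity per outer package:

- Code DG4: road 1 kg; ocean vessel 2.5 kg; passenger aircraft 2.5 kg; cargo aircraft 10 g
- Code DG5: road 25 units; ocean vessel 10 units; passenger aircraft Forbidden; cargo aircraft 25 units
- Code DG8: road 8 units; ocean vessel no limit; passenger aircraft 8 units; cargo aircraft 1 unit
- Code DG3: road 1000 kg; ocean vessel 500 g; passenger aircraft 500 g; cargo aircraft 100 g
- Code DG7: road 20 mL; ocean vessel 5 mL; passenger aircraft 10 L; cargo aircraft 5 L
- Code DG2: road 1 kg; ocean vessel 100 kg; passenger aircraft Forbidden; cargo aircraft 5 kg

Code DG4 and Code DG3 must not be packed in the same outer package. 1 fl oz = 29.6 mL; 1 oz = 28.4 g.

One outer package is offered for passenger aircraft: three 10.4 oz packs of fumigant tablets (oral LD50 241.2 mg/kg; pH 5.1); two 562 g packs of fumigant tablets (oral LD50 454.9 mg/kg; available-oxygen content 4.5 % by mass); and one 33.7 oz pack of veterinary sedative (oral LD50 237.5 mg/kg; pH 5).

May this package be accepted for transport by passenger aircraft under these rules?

Oral LD50 241.2 mg/kg meets the Code DG4 criterion (Toxic), so the fumigant tablets are Code DG4.
Fumigant tablets: oral LD50 454.9 mg/kg ≤ 500 mg/kg → Code DG4 (Toxic).
The veterinary sedative has oral LD50 237.5 mg/kg, which is ≤ 500 mg/kg, so it is Code DG4 (Toxic).
Total Code DG4: (three 10.4 oz packs = 886.08 g) + (two 562 g packs = 1.124 kg) + (one 33.7 oz pack = 957.08 g) = 2967.16 g.
That exceeds the Code DG4 passenger aircraft limit of 2.5 kg.

No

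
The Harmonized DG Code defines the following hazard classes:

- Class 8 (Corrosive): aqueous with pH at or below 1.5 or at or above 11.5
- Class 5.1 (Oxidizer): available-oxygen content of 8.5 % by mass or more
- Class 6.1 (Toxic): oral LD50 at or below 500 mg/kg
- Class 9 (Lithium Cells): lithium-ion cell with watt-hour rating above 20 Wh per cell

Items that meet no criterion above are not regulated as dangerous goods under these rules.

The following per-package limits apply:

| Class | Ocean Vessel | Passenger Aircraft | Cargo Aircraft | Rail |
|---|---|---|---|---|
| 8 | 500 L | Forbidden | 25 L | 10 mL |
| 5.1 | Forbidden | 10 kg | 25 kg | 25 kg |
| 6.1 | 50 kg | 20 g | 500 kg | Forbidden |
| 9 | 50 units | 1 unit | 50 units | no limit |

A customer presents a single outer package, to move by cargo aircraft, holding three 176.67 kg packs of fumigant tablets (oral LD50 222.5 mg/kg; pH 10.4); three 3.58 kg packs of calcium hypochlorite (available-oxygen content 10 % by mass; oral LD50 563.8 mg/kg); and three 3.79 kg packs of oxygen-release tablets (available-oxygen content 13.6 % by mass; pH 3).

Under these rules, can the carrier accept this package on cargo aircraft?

The fumigant tablets have oral LD50 222.5 mg/kg, which is ≤ 500 mg/kg, so they are Class 6.1 (Toxic).
With available-oxygen content 10 % by mass (≥ 8.5 % by mass), the calcium hypochlorite falls in Class 5.1.
The oxygen-release tablets have available-oxygen content 13.6 % by mass, which is ≥ 8.5 % by mass, so they are Class 5.1 (Oxidizer).
Total Class 5.1: (three 3.58 kg packs = 10.74 kg) + (three 3.79 kg packs = 11.37 kg) = 22.11 kg.
That is within the Class 5.1 cargo aircraft limit of 25 kg.
Class 6.1 quantity: three 176.67 kg packs = 530.01 kg.
That exceeds the Class 6.1 cargo aircraft limit of 500 kg.

No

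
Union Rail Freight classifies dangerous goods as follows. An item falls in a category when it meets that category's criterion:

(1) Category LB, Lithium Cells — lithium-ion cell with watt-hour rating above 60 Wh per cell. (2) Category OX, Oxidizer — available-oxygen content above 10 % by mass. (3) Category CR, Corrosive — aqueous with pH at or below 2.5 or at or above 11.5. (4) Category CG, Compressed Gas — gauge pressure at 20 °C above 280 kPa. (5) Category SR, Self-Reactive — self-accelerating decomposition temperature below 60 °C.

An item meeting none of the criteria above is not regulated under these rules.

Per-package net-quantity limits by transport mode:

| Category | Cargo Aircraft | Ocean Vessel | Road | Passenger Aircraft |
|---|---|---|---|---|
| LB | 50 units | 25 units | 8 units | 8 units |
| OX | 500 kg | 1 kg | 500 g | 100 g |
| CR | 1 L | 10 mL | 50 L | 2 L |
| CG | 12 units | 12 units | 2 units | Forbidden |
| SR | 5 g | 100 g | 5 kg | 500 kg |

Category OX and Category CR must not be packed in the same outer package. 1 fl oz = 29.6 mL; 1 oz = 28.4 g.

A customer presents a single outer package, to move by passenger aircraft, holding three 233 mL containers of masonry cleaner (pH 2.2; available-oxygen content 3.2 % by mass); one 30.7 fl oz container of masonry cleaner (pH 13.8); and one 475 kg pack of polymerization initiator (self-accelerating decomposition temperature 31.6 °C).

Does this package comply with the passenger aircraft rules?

Yes

The masonry cleaner has pH 2.2, which is ≤ 2.5, so it is Category CR (Corrosive).
With pH 13.8 (≥ 11.5), the masonry cleaner falls in Category CR.
The polymerization initiator has self-accelerating decomposition temperature 31.6 °C, which is < 60 °C, so it is Category SR (Self-Reactive).
Category SR quantity: 475 kg.
475 kg ≤ 500 kg (passenger aircraft limit, Category SR) — within limit.
Category CR net quantity: (three 233 mL containers = 699 mL) + (one 30.7 fl oz container = 908.72 mL) = 1607.72 mL.
1607.72 mL ≤ 2 L (passenger aircraft limit, Category CR) — within limit.
The segregation rule (Category OX with Category CR) does not apply to Category SR with Category CR.
Every hazard category is within its passenger aircraft limit and no segregation rule is violated.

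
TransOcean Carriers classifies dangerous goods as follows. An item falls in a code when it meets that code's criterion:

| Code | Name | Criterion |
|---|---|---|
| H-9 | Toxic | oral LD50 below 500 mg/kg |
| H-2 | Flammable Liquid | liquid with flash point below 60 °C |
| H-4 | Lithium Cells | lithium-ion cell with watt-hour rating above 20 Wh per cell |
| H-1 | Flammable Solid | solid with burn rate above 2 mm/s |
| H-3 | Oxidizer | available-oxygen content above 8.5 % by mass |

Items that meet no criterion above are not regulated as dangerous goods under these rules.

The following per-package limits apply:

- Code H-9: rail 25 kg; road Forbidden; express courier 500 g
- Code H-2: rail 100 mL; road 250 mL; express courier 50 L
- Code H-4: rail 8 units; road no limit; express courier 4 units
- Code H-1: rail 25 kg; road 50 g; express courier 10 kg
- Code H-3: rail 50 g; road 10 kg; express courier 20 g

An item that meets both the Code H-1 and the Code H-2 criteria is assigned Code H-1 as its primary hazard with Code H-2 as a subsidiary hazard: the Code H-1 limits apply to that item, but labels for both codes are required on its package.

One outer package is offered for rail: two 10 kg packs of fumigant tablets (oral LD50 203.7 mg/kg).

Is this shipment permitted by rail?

With oral LD50 203.7 mg/kg (< 500 mg/kg), the fumigant tablets fall in Code H-9.
Code H-9 quantity: two 10 kg packs = 20 kg.
That is within the Code H-9 rail limit of 25 kg.

Yes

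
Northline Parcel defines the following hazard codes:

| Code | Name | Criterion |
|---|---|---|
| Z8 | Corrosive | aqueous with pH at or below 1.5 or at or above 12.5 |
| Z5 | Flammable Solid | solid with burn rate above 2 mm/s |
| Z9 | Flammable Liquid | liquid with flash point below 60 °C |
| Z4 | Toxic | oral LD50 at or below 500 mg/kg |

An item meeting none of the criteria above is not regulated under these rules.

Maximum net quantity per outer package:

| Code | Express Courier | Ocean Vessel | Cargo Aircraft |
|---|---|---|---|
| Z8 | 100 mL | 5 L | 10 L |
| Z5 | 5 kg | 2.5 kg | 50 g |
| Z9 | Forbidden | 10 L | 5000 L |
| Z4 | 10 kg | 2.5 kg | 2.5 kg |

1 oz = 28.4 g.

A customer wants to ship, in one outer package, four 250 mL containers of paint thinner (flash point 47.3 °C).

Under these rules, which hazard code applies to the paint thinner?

Paint thinner: flash point 47.3 °C < 60 °C → Code Z9 (Flammable Liquid).

Code Z9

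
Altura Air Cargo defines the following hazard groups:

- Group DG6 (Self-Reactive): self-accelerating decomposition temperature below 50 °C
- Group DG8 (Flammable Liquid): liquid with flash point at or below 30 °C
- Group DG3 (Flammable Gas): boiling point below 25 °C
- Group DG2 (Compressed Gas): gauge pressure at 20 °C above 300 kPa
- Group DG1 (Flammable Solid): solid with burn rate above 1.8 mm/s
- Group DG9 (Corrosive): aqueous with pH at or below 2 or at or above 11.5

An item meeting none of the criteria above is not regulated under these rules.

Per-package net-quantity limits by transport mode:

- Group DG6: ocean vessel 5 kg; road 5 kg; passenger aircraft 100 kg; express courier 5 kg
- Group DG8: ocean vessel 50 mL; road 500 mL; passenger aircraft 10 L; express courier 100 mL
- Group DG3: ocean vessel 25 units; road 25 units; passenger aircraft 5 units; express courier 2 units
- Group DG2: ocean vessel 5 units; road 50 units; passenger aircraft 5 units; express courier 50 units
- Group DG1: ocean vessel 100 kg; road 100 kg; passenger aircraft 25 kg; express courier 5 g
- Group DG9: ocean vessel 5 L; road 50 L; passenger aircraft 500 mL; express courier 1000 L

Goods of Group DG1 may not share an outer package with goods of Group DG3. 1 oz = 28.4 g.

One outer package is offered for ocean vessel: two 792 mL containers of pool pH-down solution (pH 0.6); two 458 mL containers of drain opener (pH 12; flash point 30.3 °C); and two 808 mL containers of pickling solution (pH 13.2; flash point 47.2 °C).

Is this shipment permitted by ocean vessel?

Yes

pH 0.6 meets the Group DG9 criterion (Corrosive), so the pool pH-down solution is Group DG9.
With pH 12 (≥ 11.5), the drain opener falls in Group DG9.
pH 13.2 meets the Group DG9 criterion (Corrosive), so the pickling solution is Group DG9.
Group DG9 net quantity: (two 792 mL containers = 1.584 L) + (two 458 mL containers = 916 mL) + (two 808 mL containers = 1.616 L) = 4.116 L.
4.116 L ≤ 5 L (ocean vessel limit, Group DG9) — within limit.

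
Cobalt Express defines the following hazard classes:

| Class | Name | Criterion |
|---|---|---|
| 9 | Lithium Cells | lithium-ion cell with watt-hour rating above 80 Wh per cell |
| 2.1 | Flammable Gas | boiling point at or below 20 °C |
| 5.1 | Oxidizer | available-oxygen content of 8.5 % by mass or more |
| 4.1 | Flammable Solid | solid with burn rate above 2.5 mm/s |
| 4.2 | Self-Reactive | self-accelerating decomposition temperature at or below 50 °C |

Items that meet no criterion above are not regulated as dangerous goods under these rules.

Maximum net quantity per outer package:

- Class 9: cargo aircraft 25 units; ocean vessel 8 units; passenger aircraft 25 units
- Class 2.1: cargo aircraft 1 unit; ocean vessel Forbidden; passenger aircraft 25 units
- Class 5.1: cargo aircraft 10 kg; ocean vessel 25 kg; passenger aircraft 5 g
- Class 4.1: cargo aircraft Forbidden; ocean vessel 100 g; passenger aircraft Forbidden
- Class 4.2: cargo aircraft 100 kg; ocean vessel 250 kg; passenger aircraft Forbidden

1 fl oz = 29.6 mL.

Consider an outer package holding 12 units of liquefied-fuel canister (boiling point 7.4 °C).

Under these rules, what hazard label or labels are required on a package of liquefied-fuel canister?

Class 2.1

Boiling point 7.4 °C meets the Class 2.1 criterion (Flammable Gas), so the liquefied-fuel canister is Class 2.1.
Only the Class 2.1 label is required.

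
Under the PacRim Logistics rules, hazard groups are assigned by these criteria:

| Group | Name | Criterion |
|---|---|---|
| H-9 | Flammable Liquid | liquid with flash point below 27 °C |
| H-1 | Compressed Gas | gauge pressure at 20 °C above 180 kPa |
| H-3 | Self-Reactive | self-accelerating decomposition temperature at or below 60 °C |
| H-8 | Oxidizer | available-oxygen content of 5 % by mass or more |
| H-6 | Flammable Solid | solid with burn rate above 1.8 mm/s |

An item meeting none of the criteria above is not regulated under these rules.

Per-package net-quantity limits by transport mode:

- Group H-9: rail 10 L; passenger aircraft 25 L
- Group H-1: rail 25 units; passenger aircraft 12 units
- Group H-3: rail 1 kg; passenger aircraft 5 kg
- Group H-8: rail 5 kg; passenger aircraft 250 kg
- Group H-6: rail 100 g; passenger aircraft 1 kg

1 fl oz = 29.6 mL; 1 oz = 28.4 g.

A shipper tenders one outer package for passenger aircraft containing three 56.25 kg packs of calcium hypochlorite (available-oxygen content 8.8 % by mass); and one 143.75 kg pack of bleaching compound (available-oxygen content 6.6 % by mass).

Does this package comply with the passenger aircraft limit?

No

Calcium hypochlorite: available-oxygen content 8.8 % by mass ≥ 5 % by mass → Group H-8 (Oxidizer).
With available-oxygen content 6.6 % by mass (≥ 5 % by mass), the bleaching compound falls in Group H-8.
Group H-8 net quantity: (three 56.25 kg packs = 168.75 kg) + 143.75 kg = 312.5 kg.
That exceeds the Group H-8 passenger aircraft limit of 250 kg.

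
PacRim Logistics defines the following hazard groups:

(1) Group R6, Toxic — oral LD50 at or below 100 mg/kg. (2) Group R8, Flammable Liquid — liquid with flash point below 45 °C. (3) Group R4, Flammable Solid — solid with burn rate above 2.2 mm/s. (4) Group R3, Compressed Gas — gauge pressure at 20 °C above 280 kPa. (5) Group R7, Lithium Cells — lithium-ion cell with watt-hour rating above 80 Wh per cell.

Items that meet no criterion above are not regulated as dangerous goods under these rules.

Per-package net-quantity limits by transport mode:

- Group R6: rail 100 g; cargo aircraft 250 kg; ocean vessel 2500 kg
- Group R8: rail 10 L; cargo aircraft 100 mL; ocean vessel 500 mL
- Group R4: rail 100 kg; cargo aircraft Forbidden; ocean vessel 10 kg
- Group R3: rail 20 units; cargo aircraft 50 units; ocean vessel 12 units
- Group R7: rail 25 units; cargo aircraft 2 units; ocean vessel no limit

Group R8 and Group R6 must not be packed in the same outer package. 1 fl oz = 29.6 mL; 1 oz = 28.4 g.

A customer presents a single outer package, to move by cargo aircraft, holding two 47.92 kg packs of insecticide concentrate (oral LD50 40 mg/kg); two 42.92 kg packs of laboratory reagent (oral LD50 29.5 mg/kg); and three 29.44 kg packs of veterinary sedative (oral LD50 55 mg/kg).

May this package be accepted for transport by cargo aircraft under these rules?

With oral LD50 40 mg/kg (≤ 100 mg/kg), the insecticide concentrate falls in Group R6.
Laboratory reagent: oral LD50 29.5 mg/kg ≤ 100 mg/kg → Group R6 (Toxic).
The veterinary sedative has oral LD50 55 mg/kg, which is ≤ 100 mg/kg, so it is Group R6 (Toxic).
Total Group R6: (two 47.92 kg packs = 95.84 kg) + (two 42.92 kg packs = 85.84 kg) + (three 29.44 kg packs = 88.32 kg) = 270 kg.
270 kg > 250 kg (cargo aircraft limit, Group R6) — over the limit.

No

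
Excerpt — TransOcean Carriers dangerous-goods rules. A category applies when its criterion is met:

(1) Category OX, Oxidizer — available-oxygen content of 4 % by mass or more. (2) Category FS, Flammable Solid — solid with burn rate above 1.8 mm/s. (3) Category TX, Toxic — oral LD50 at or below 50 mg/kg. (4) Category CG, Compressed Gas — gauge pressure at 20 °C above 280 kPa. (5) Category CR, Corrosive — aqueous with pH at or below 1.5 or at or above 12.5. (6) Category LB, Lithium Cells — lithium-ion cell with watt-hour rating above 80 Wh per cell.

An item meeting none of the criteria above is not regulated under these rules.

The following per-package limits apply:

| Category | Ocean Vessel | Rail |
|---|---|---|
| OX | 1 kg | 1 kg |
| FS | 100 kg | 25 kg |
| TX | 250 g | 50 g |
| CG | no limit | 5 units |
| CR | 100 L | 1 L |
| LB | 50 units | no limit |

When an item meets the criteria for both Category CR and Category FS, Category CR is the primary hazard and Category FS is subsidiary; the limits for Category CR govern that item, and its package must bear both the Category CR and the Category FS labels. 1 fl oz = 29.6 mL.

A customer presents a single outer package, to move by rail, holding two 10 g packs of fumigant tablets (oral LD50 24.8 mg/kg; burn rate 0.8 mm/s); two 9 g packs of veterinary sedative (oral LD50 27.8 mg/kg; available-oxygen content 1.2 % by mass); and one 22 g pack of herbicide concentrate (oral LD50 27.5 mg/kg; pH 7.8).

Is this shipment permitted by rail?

No

Oral LD50 24.8 mg/kg meets the Category TX criterion (Toxic), so the fumigant tablets are Category TX.
The veterinary sedative has oral LD50 27.8 mg/kg, which is ≤ 50 mg/kg, so it is Category TX (Toxic).
With oral LD50 27.5 mg/kg (≤ 50 mg/kg), the herbicide concentrate falls in Category TX.
Total Category TX: (two 10 g packs = 20 g) + (two 9 g packs = 18 g) + 22 g = 60 g.
That exceeds the Category TX rail limit of 50 g.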